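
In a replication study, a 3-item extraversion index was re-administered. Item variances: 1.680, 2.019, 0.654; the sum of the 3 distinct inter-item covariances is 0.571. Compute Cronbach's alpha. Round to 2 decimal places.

α = 0.31

ΣVar(i) = 1.680 + 2.019 + 0.654 = 4.353
Sum of distinct covariances = 0.571
σ²_total = ΣVar(i) + 2·Σcov = 4.353 + 2 × 0.571 = 5.495
α = (3/2)·(1 − 4.353/5.495) = 0.31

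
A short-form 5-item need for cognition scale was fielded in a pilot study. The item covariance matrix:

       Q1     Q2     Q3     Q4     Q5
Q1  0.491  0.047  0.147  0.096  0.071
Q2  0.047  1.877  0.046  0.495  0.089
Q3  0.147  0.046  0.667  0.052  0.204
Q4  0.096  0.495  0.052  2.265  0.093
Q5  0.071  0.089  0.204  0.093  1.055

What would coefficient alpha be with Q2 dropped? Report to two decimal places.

Remaining items: Q1, Q3, Q4, Q5 (k = 4).
Σσᵢ² = 0.491 + 0.667 + 2.265 + 1.055 = 4.478
σ²_total = 4.478 + 2 × 0.663 = 5.804
α (item deleted) = (4/3)·(1 − 4.478/5.804) = 0.30

α = 0.30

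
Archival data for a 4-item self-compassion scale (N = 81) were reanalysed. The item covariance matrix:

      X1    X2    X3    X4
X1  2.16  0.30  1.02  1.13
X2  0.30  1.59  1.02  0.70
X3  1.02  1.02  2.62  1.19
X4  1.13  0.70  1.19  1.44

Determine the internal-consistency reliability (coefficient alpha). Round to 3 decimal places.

coefficient alpha = 0.771

Σσ²ᵢ = 2.16 + 1.59 + 2.62 + 1.44 = 7.81
Sum of off-diagonal covariances = 5.36
σ²_T = 7.81 + 2 × 5.36 = 18.53
α = (k/(k−1))·(1 − Σσ²ᵢ/σ²_T) = (4/3)·(1 − 7.81/18.53) = 0.771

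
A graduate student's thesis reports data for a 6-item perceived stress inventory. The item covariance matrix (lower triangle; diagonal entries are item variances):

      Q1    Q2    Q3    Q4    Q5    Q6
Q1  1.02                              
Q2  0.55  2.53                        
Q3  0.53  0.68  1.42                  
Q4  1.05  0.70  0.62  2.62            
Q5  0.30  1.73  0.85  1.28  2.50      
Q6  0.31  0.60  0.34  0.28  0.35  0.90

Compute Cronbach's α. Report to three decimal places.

α = 0.779

ΣVar(i) = 1.02 + 2.53 + 1.42 + 2.62 + 2.50 + 0.90 = 10.99
Sum of the distinct covariances = 10.17
total variance = 10.99 + 2 × 10.17 = 31.33
α = (k/(k−1))·(1 − ΣVar(i)/total variance) = (6/5)·(1 − 10.99/31.33) = 0.779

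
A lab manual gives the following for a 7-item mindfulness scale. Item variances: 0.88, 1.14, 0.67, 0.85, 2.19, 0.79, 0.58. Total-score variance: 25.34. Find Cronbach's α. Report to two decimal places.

Σσ²ᵢ = 0.88 + 1.14 + 0.67 + 0.85 + 2.19 + 0.79 + 0.58 = 7.10
α = (k/(k−1))·(1 − Σσ²ᵢ/total variance) = (7/6)·(1 − 7.10/25.34) = 0.84

Cronbach's α = 0.84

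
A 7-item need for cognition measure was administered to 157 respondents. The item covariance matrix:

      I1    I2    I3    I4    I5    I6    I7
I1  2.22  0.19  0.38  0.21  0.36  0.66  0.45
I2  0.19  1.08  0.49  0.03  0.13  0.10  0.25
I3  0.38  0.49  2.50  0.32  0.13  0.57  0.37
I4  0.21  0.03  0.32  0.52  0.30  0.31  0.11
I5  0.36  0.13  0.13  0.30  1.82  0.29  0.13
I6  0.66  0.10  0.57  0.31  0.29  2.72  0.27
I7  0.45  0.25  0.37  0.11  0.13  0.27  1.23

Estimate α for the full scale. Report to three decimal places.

ΣVar(i) = 2.22 + 1.08 + 2.50 + 0.52 + 1.82 + 2.72 + 1.23 = 12.09
Sum of the distinct covariances = 6.05
σ²_total = 12.09 + 2 × 6.05 = 24.19
α = (k/(k−1))·(1 − ΣVar(i)/σ²_total) = (7/6)·(1 − 12.09/24.19) = 0.584

α = 0.584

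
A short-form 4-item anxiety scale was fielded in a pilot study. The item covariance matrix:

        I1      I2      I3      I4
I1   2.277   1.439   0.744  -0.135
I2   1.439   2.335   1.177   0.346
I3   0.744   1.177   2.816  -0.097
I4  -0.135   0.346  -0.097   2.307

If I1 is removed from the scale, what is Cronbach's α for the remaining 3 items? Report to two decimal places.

Cronbach's α = 0.41

Remaining items: I2, I3, I4 (k = 3).
sum of item variances = 2.335 + 2.816 + 2.307 = 7.458
σ²_T = 7.458 + 2 × 1.426 = 10.310
α (item deleted) = (3/2)·(1 − 7.458/10.310) = 0.41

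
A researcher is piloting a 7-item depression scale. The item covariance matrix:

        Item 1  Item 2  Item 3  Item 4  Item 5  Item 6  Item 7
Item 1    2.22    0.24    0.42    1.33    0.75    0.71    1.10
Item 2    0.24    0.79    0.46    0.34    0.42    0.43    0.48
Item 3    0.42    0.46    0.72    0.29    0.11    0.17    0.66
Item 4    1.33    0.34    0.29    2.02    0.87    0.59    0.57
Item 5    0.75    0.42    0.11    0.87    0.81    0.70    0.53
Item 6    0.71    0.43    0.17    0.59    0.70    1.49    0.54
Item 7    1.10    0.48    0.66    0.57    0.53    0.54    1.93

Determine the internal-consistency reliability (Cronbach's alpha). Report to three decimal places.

Cronbach's alpha = 0.818

ΣVar(i) = 2.22 + 0.79 + 0.72 + 2.02 + 0.81 + 1.49 + 1.93 = 9.98
Sum of the distinct covariances = 11.71
Var(T) = 9.98 + 2 × 11.71 = 33.40
α = (k/(k−1))·(1 − ΣVar(i)/Var(T)) = (7/6)·(1 − 9.98/33.40) = 0.818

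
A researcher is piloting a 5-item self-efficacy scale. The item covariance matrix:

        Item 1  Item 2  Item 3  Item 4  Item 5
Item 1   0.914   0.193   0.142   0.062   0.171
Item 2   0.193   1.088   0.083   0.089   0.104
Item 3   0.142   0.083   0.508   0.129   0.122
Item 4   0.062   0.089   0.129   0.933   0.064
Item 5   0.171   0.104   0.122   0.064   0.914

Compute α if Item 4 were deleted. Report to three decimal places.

Remaining items: Item 1, Item 2, Item 3, Item 5 (k = 4).
ΣVar(i) = 0.914 + 1.088 + 0.508 + 0.914 = 3.424
σ²_total = 3.424 + 2 × 0.815 = 5.054
α (item deleted) = (4/3)·(1 − 3.424/5.054) = 0.430

α = 0.430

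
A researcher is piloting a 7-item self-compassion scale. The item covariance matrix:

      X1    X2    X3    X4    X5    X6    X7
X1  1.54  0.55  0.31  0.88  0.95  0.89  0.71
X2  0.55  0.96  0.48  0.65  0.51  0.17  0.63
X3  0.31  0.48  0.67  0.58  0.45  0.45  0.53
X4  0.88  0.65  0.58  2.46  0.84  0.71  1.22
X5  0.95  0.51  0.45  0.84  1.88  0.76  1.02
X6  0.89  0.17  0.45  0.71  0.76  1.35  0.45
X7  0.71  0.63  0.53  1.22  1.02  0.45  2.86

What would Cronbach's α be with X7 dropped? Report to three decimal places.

α = 0.809

Remaining items: X1, X2, X3, X4, X5, X6 (k = 6).
ΣVar(i) = 1.54 + 0.96 + 0.67 + 2.46 + 1.88 + 1.35 = 8.86
total variance = 8.86 + 2 × 9.18 = 27.22
α (item deleted) = (6/5)·(1 − 8.86/27.22) = 0.809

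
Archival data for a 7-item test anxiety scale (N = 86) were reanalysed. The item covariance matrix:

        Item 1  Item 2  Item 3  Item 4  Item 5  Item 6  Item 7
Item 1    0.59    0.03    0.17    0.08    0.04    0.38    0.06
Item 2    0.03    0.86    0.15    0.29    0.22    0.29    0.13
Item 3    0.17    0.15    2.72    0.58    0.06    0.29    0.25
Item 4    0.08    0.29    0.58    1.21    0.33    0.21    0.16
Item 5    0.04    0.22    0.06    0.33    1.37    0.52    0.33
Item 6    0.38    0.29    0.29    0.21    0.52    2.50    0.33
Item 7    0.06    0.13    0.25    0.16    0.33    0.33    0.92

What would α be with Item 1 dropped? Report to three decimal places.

Remaining items: Item 2, Item 3, Item 4, Item 5, Item 6, Item 7 (k = 6).
sum of item variances = 0.86 + 2.72 + 1.21 + 1.37 + 2.50 + 0.92 = 9.58
σ²_T = 9.58 + 2 × 4.14 = 17.86
α (item deleted) = (6/5)·(1 − 9.58/17.86) = 0.556

α = 0.556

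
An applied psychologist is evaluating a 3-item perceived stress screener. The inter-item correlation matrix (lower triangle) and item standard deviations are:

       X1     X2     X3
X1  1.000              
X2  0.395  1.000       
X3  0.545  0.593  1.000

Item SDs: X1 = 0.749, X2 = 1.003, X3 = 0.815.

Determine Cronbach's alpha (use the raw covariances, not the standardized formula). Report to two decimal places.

Cronbach's alpha = 0.75

Σσ²ᵢ = 0.749² + 1.003² + 0.815² = 2.2312
Covariances σ_ij = r_ij · s_i · s_j:
  σ(X1,X2) = 0.395 × 0.749 × 1.003 = 0.2967
  σ(X1,X3) = 0.545 × 0.749 × 0.815 = 0.3327
  σ(X2,X3) = 0.593 × 1.003 × 0.815 = 0.4847
σ²_T = Σσ²ᵢ + 2·Σσ_ij = 2.2312 + 2 × 1.1141 = 4.4594
α = (3/2)·(1 − 2.2312/4.4594) = 0.75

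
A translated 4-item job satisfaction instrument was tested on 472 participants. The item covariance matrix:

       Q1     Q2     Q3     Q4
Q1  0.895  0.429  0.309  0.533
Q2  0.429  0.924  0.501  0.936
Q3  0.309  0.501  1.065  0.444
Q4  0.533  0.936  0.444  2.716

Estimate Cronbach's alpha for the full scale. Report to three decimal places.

α = 0.706

Σσᵢ² = 0.895 + 0.924 + 1.065 + 2.716 = 5.600
Sum of the distinct covariances = 3.152
σ²_total = 5.600 + 2 × 3.152 = 11.904
α = (k/(k−1))·(1 − Σσᵢ²/σ²_total) = (4/3)·(1 − 5.600/11.904) = 0.706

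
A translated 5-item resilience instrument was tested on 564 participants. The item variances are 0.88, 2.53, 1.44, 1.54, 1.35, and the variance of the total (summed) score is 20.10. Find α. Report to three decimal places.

α = 0.769

sum of item variances = 0.88 + 2.53 + 1.44 + 1.54 + 1.35 = 7.74
α = (k/(k−1))·(1 − sum of item variances/Var(T)) = (5/4)·(1 − 7.74/20.10) = 0.769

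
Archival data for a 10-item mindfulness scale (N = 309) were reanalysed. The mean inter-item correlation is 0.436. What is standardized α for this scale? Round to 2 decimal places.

standardized α = 0.89

Standardized α = k·r̄ / (1 + (k−1)·r̄) = 10 × 0.436 / (1 + 9 × 0.436)
  = 4.3600 / 4.9240 = 0.89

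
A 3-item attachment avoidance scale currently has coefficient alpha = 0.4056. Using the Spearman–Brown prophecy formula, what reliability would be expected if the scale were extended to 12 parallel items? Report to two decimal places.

Length factor m = 12/3 = 4.0000
α' = m·α / (1 + (m−1)·α)
   = 12/3 × 0.4056 / (1 + (12/3 − 1) × 0.4056)
   = 1.6224 / 2.2168 = 0.73

predicted reliability = 0.73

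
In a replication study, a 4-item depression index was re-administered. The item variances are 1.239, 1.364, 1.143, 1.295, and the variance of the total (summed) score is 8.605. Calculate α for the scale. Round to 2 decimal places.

Σσ²ᵢ = 1.239 + 1.364 + 1.143 + 1.295 = 5.041
α = (k/(k−1))·(1 − Σσ²ᵢ/σ²_total) = (4/3)·(1 − 5.041/8.605) = 0.55

α = 0.55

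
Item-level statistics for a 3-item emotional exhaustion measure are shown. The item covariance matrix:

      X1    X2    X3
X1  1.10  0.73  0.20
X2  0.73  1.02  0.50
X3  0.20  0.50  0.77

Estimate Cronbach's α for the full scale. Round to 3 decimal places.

Σσ²ᵢ = 1.10 + 1.02 + 0.77 = 2.89
Σ_{i<j} σ_ij = 1.43
σ²_T = 2.89 + 2 × 1.43 = 5.75
α = (k/(k−1))·(1 − Σσ²ᵢ/σ²_T) = (3/2)·(1 − 2.89/5.75) = 0.746

Cronbach's α = 0.746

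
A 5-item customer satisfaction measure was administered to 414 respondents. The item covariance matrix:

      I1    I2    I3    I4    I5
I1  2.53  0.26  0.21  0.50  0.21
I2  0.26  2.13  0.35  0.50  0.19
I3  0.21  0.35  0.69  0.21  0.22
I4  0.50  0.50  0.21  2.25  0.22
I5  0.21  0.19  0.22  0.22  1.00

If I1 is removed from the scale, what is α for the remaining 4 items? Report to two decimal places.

Remaining items: I2, I3, I4, I5 (k = 4).
sum of item variances = 2.13 + 0.69 + 2.25 + 1.00 = 6.07
σ²_T = 6.07 + 2 × 1.69 = 9.45
α (item deleted) = (4/3)·(1 − 6.07/9.45) = 0.48

α = 0.48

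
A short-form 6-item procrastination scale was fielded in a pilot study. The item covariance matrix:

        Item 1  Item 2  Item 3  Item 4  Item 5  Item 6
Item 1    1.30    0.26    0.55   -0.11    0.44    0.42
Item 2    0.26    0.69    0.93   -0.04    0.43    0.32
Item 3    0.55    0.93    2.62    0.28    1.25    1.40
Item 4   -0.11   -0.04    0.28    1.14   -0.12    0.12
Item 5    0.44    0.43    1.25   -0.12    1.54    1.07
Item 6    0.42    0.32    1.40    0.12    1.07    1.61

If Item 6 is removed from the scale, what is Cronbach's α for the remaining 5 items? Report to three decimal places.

α = 0.644

Remaining items: Item 1, Item 2, Item 3, Item 4, Item 5 (k = 5).
sum of item variances = 1.30 + 0.69 + 2.62 + 1.14 + 1.54 = 7.29
σ²_total = 7.29 + 2 × 3.87 = 15.03
α (item deleted) = (5/4)·(1 − 7.29/15.03) = 0.644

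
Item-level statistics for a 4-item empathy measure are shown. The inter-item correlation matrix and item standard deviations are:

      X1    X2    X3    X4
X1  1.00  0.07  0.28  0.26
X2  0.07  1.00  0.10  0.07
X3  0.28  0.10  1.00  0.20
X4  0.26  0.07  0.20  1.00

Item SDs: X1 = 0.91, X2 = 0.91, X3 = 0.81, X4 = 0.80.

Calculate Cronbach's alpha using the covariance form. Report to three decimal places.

Cronbach's alpha = 0.432

Σσ²ᵢ = 0.91² + 0.91² + 0.81² + 0.80² = 2.9523
Covariances σ_ij = r_ij · s_i · s_j:
  σ(X1,X2) = 0.07 × 0.91 × 0.91 = 0.0580
  σ(X1,X3) = 0.28 × 0.91 × 0.81 = 0.2064
  σ(X1,X4) = 0.26 × 0.91 × 0.80 = 0.1893
  σ(X2,X3) = 0.10 × 0.91 × 0.81 = 0.0737
  σ(X2,X4) = 0.07 × 0.91 × 0.80 = 0.0510
  σ(X3,X4) = 0.20 × 0.81 × 0.80 = 0.1296
σ²_T = Σσ²ᵢ + 2·Σσ_ij = 2.9523 + 2 × 0.7080 = 4.3683
α = (4/3)·(1 − 2.9523/4.3683) = 0.432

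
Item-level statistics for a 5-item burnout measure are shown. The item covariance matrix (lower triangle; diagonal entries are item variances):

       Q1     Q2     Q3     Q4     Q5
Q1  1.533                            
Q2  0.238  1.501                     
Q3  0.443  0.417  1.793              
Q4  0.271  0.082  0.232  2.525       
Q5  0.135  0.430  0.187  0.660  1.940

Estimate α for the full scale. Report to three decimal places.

sum of item variances = 1.533 + 1.501 + 1.793 + 2.525 + 1.940 = 9.292
Sum of off-diagonal covariances = 3.095
Var(T) = 9.292 + 2 × 3.095 = 15.482
α = (k/(k−1))·(1 − sum of item variances/Var(T)) = (5/4)·(1 − 9.292/15.482) = 0.500

α = 0.500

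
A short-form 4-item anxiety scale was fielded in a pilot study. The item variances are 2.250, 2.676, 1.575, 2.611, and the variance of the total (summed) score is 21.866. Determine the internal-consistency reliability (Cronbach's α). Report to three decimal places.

Cronbach's α = 0.778

Σσ²ᵢ = 2.250 + 2.676 + 1.575 + 2.611 = 9.112
α = (k/(k−1))·(1 − Σσ²ᵢ/total variance) = (4/3)·(1 − 9.112/21.866) = 0.778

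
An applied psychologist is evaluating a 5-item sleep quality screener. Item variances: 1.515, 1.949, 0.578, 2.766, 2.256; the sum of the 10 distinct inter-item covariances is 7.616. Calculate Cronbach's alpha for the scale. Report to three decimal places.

Cronbach's alpha = 0.784

ΣVar(i) = 1.515 + 1.949 + 0.578 + 2.766 + 2.256 = 9.064
Sum of distinct covariances = 7.616
total variance = ΣVar(i) + 2·Σcov = 9.064 + 2 × 7.616 = 24.296
α = (5/4)·(1 − 9.064/24.296) = 0.784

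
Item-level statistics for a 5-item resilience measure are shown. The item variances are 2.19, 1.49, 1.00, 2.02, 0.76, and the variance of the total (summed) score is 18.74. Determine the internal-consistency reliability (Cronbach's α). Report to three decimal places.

Cronbach's α = 0.752

Σσᵢ² = 2.19 + 1.49 + 1.00 + 2.02 + 0.76 = 7.46
α = (k/(k−1))·(1 − Σσᵢ²/Var(T)) = (5/4)·(1 − 7.46/18.74) = 0.752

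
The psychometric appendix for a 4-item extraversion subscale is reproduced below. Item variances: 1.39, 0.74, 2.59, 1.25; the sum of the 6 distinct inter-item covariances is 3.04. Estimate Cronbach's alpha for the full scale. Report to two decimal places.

sum of item variances = 1.39 + 0.74 + 2.59 + 1.25 = 5.97
Sum of distinct covariances = 3.04
total variance = sum of item variances + 2·Σcov = 5.97 + 2 × 3.04 = 12.05
α = (4/3)·(1 − 5.97/12.05) = 0.67

Cronbach's alpha = 0.67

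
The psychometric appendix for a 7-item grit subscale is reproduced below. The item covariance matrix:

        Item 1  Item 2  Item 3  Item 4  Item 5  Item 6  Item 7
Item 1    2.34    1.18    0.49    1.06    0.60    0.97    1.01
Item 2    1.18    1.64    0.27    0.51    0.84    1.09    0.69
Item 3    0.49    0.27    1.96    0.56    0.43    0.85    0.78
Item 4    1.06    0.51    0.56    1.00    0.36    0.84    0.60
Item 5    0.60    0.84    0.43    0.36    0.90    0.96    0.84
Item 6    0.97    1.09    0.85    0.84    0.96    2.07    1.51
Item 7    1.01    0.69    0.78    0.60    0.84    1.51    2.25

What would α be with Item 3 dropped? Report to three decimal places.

α = 0.863

Remaining items: Item 1, Item 2, Item 4, Item 5, Item 6, Item 7 (k = 6).
Σσ²ᵢ = 2.34 + 1.64 + 1.00 + 0.90 + 2.07 + 2.25 = 10.20
total variance = 10.20 + 2 × 13.06 = 36.32
α (item deleted) = (6/5)·(1 − 10.20/36.32) = 0.863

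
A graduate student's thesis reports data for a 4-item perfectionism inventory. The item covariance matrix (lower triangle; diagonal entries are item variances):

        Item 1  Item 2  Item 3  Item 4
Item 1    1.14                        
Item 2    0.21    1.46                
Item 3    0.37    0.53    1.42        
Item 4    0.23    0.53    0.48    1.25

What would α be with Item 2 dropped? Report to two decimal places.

Remaining items: Item 1, Item 3, Item 4 (k = 3).
ΣVar(i) = 1.14 + 1.42 + 1.25 = 3.81
total variance = 3.81 + 2 × 1.08 = 5.97
α (item deleted) = (3/2)·(1 − 3.81/5.97) = 0.54

α = 0.54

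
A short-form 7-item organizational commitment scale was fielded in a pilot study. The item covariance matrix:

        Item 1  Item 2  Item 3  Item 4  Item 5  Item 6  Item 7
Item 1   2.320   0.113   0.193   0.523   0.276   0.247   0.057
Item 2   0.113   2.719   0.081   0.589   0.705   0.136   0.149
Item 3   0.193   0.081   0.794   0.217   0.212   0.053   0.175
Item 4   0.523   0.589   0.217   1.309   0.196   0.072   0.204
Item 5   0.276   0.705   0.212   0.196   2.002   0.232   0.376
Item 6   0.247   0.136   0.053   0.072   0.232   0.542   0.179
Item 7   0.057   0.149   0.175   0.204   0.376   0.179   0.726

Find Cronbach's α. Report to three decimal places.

ΣVar(i) = 2.320 + 2.719 + 0.794 + 1.309 + 2.002 + 0.542 + 0.726 = 10.412
Sum of off-diagonal covariances = 4.985
total variance = 10.412 + 2 × 4.985 = 20.382
α = (k/(k−1))·(1 − ΣVar(i)/total variance) = (7/6)·(1 − 10.412/20.382) = 0.571

Cronbach's α = 0.571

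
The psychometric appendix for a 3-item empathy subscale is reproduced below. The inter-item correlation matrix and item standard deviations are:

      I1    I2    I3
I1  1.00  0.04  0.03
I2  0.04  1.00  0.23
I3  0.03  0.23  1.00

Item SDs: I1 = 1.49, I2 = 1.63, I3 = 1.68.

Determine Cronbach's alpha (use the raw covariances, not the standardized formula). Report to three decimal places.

Σσ²ᵢ = 1.49² + 1.63² + 1.68² = 7.6994
Covariances σ_ij = r_ij · s_i · s_j:
  σ(I1,I2) = 0.04 × 1.49 × 1.63 = 0.0971
  σ(I1,I3) = 0.03 × 1.49 × 1.68 = 0.0751
  σ(I2,I3) = 0.23 × 1.63 × 1.68 = 0.6298
σ²_T = Σσ²ᵢ + 2·Σσ_ij = 7.6994 + 2 × 0.8020 = 9.3034
α = (3/2)·(1 − 7.6994/9.3034) = 0.259

α = 0.259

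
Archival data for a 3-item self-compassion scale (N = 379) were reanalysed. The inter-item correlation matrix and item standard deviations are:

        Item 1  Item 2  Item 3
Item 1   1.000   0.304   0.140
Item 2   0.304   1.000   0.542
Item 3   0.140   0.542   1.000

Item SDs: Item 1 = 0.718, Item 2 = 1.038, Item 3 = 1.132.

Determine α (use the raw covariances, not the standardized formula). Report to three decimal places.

Σσ²ᵢ = 0.718² + 1.038² + 1.132² = 2.8744
Covariances σ_ij = r_ij · s_i · s_j:
  σ(Item 1,Item 2) = 0.304 × 0.718 × 1.038 = 0.2266
  σ(Item 1,Item 3) = 0.140 × 0.718 × 1.132 = 0.1138
  σ(Item 2,Item 3) = 0.542 × 1.038 × 1.132 = 0.6369
σ²_T = Σσ²ᵢ + 2·Σσ_ij = 2.8744 + 2 × 0.9773 = 4.8290
α = (3/2)·(1 − 2.8744/4.8290) = 0.607

α = 0.607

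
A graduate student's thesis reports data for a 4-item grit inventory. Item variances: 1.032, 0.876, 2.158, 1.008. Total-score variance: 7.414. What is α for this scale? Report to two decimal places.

α = 0.42

Σσᵢ² = 1.032 + 0.876 + 2.158 + 1.008 = 5.074
α = (k/(k−1))·(1 − Σσᵢ²/σ²_T) = (4/3)·(1 − 5.074/7.414) = 0.42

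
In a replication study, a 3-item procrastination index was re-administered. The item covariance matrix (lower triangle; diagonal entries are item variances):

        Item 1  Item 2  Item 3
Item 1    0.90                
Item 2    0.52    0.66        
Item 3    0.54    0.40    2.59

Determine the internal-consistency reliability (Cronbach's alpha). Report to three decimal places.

ΣVar(i) = 0.90 + 0.66 + 2.59 = 4.15
Sum of the distinct covariances = 1.46
σ²_T = 4.15 + 2 × 1.46 = 7.07
α = (k/(k−1))·(1 − ΣVar(i)/σ²_T) = (3/2)·(1 − 4.15/7.07) = 0.620

Cronbach's alpha = 0.620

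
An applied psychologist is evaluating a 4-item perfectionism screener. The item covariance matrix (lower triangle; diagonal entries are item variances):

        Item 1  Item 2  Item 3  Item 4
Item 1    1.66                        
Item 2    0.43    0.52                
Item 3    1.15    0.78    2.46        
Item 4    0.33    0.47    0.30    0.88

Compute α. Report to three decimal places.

ΣVar(i) = 1.66 + 0.52 + 2.46 + 0.88 = 5.52
Σ_{i<j} σ_ij = 3.46
Var(T) = 5.52 + 2 × 3.46 = 12.44
α = (k/(k−1))·(1 − ΣVar(i)/Var(T)) = (4/3)·(1 − 5.52/12.44) = 0.742

α = 0.742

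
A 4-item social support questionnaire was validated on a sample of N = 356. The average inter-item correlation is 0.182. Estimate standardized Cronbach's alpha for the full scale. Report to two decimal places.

Standardized α = k·r̄ / (1 + (k−1)·r̄) = 4 × 0.182 / (1 + 3 × 0.182)
  = 0.7280 / 1.5460 = 0.47

standardized Cronbach's alpha = 0.47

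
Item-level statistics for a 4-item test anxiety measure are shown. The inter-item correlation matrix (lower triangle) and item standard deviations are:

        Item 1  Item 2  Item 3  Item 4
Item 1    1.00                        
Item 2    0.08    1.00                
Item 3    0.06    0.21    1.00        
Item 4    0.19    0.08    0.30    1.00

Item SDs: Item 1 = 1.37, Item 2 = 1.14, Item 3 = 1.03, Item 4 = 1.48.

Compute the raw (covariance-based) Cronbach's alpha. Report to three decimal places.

Σσ²ᵢ = 1.37² + 1.14² + 1.03² + 1.48² = 6.4278
Covariances σ_ij = r_ij · s_i · s_j:
  σ(Item 1,Item 2) = 0.08 × 1.37 × 1.14 = 0.1249
  σ(Item 1,Item 3) = 0.06 × 1.37 × 1.03 = 0.0847
  σ(Item 1,Item 4) = 0.19 × 1.37 × 1.48 = 0.3852
  σ(Item 2,Item 3) = 0.21 × 1.14 × 1.03 = 0.2466
  σ(Item 2,Item 4) = 0.08 × 1.14 × 1.48 = 0.1350
  σ(Item 3,Item 4) = 0.30 × 1.03 × 1.48 = 0.4573
σ²_T = Σσ²ᵢ + 2·Σσ_ij = 6.4278 + 2 × 1.4337 = 9.2952
α = (4/3)·(1 − 6.4278/9.2952) = 0.411

α = 0.411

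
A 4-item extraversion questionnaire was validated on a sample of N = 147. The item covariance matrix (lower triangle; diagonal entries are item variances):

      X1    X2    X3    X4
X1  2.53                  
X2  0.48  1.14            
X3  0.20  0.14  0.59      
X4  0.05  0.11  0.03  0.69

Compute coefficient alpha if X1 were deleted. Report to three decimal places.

Remaining items: X2, X3, X4 (k = 3).
Σσᵢ² = 1.14 + 0.59 + 0.69 = 2.42
total variance = 2.42 + 2 × 0.28 = 2.98
α (item deleted) = (3/2)·(1 − 2.42/2.98) = 0.282

coefficient alpha = 0.282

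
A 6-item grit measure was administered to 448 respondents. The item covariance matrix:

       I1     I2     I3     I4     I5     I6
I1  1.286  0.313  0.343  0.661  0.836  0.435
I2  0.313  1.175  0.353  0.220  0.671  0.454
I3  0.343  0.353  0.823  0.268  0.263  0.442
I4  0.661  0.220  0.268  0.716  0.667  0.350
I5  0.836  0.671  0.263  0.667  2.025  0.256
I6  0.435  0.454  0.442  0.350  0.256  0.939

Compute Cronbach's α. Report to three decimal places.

Cronbach's α = 0.783

ΣVar(i) = 1.286 + 1.175 + 0.823 + 0.716 + 2.025 + 0.939 = 6.964
Sum of the distinct covariances = 6.532
σ²_T = 6.964 + 2 × 6.532 = 20.028
α = (k/(k−1))·(1 − ΣVar(i)/σ²_T) = (6/5)·(1 − 6.964/20.028) = 0.783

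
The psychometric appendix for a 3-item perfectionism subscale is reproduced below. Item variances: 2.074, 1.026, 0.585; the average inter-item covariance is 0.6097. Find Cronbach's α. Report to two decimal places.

Σσ²ᵢ = 2.074 + 1.026 + 0.585 = 3.685
Sum of the 3 distinct covariances = 3 × 0.6097 = 1.8291
σ²_total = Σσ²ᵢ + 2·Σcov = 3.685 + 2 × 1.8291 = 7.3432
α = (3/2)·(1 − 3.685/7.3432) = 0.75

α = 0.75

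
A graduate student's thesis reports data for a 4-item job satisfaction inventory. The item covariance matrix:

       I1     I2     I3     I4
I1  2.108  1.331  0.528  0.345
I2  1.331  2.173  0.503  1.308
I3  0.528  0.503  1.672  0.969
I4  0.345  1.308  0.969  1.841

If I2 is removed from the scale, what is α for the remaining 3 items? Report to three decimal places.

Remaining items: I1, I3, I4 (k = 3).
Σσᵢ² = 2.108 + 1.672 + 1.841 = 5.621
total variance = 5.621 + 2 × 1.842 = 9.305
α (item deleted) = (3/2)·(1 − 5.621/9.305) = 0.594

α = 0.594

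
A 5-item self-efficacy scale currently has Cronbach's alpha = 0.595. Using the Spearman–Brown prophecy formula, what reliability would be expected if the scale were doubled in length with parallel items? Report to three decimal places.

Length factor m = 2
α' = m·α / (1 + (m−1)·α)
   = 2 × 0.595 / (1 + (2 − 1) × 0.595)
   = 1.1900 / 1.5950 = 0.746

predicted reliability = 0.746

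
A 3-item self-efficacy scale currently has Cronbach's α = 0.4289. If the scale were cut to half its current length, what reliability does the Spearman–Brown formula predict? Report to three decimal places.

predicted reliability = 0.273

Length factor m = 1/2
α' = m·α / (1 − (1−m)·α)
   = 1/2 × 0.4289 / (1 − (1 − 1/2) × 0.4289)
   = 0.2145 / 0.7855 = 0.273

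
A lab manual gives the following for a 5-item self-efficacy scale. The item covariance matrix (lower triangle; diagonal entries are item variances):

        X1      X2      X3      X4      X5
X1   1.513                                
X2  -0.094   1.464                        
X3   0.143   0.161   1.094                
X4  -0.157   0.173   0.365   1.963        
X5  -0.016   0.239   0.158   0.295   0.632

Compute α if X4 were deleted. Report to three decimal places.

α = 0.268

Remaining items: X1, X2, X3, X5 (k = 4).
Σσ²ᵢ = 1.513 + 1.464 + 1.094 + 0.632 = 4.703
Var(T) = 4.703 + 2 × 0.591 = 5.885
α (item deleted) = (4/3)·(1 − 4.703/5.885) = 0.268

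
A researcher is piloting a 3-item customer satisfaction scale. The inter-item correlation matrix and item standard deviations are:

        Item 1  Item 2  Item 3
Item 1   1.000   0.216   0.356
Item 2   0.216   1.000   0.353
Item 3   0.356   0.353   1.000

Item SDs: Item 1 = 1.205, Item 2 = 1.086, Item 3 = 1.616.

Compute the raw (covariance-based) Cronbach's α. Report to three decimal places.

Cronbach's α = 0.568

Σσ²ᵢ = 1.205² + 1.086² + 1.616² = 5.2429
Covariances σ_ij = r_ij · s_i · s_j:
  σ(Item 1,Item 2) = 0.216 × 1.205 × 1.086 = 0.2827
  σ(Item 1,Item 3) = 0.356 × 1.205 × 1.616 = 0.6932
  σ(Item 2,Item 3) = 0.353 × 1.086 × 1.616 = 0.6195
σ²_T = Σσ²ᵢ + 2·Σσ_ij = 5.2429 + 2 × 1.5954 = 8.4337
α = (3/2)·(1 − 5.2429/8.4337) = 0.568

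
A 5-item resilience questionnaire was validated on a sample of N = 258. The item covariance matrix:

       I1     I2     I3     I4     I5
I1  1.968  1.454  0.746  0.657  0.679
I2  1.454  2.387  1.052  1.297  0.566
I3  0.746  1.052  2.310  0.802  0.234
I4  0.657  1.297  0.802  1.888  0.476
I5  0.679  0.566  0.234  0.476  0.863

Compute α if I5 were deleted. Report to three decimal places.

Remaining items: I1, I2, I3, I4 (k = 4).
Σσᵢ² = 1.968 + 2.387 + 2.310 + 1.888 = 8.553
Var(T) = 8.553 + 2 × 6.008 = 20.569
α (item deleted) = (4/3)·(1 − 8.553/20.569) = 0.779

α = 0.779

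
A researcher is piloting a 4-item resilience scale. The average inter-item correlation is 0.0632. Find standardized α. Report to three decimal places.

Standardized α = k·r̄ / (1 + (k−1)·r̄) = 4 × 0.0632 / (1 + 3 × 0.0632)
  = 0.2528 / 1.1896 = 0.213

α = 0.213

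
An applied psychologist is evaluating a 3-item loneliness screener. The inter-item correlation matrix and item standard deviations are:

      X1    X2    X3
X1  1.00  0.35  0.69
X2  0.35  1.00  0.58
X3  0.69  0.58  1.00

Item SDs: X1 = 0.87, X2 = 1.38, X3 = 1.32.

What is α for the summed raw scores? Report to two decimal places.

α = 0.76

Σσ²ᵢ = 0.87² + 1.38² + 1.32² = 4.4037
Covariances σ_ij = r_ij · s_i · s_j:
  σ(X1,X2) = 0.35 × 0.87 × 1.38 = 0.4202
  σ(X1,X3) = 0.69 × 0.87 × 1.32 = 0.7924
  σ(X2,X3) = 0.58 × 1.38 × 1.32 = 1.0565
σ²_T = Σσ²ᵢ + 2·Σσ_ij = 4.4037 + 2 × 2.2691 = 8.9419
α = (3/2)·(1 − 4.4037/8.9419) = 0.76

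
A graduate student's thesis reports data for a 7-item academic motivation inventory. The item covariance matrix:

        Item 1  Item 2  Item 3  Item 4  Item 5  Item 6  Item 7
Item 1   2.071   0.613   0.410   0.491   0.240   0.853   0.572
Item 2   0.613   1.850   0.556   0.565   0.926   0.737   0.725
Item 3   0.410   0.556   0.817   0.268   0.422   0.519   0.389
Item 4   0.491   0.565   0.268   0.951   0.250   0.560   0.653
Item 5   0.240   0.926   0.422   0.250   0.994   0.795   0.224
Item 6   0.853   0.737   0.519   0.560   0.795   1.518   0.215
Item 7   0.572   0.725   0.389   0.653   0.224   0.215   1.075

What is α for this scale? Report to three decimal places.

α = 0.820

Σσ²ᵢ = 2.071 + 1.850 + 0.817 + 0.951 + 0.994 + 1.518 + 1.075 = 9.276
Sum of off-diagonal covariances = 10.983
total variance = 9.276 + 2 × 10.983 = 31.242
α = (k/(k−1))·(1 − Σσ²ᵢ/total variance) = (7/6)·(1 − 9.276/31.242) = 0.820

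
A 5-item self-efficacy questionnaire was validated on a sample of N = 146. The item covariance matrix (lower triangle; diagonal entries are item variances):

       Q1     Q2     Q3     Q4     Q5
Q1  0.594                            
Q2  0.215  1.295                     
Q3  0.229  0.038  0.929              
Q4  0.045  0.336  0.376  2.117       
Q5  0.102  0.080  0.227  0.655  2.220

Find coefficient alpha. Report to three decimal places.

Σσᵢ² = 0.594 + 1.295 + 0.929 + 2.117 + 2.220 = 7.155
Σ_{i<j} σ_ij = 2.303
Var(T) = 7.155 + 2 × 2.303 = 11.761
α = (k/(k−1))·(1 − Σσᵢ²/Var(T)) = (5/4)·(1 − 7.155/11.761) = 0.490

coefficient alpha = 0.490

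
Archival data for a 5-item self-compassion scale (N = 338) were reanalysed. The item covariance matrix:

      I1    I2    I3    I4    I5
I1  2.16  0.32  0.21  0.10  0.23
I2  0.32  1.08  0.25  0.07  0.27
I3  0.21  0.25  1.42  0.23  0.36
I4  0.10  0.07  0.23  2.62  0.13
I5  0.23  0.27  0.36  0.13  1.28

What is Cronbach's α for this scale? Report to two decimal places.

Σσ²ᵢ = 2.16 + 1.08 + 1.42 + 2.62 + 1.28 = 8.56
Sum of the distinct covariances = 2.17
Var(T) = 8.56 + 2 × 2.17 = 12.90
α = (k/(k−1))·(1 − Σσ²ᵢ/Var(T)) = (5/4)·(1 − 8.56/12.90) = 0.42

α = 0.42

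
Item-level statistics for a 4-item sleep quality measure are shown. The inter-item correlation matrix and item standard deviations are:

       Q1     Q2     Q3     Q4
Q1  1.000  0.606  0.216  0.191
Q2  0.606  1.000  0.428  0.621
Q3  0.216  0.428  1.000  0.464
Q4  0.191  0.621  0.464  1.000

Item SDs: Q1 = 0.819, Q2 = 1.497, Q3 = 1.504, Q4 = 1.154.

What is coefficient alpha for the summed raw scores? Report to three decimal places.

Σσ²ᵢ = 0.819² + 1.497² + 1.504² + 1.154² = 6.5055
Covariances σ_ij = r_ij · s_i · s_j:
  σ(Q1,Q2) = 0.606 × 0.819 × 1.497 = 0.7430
  σ(Q1,Q3) = 0.216 × 0.819 × 1.504 = 0.2661
  σ(Q1,Q4) = 0.191 × 0.819 × 1.154 = 0.1805
  σ(Q2,Q3) = 0.428 × 1.497 × 1.504 = 0.9636
  σ(Q2,Q4) = 0.621 × 1.497 × 1.154 = 1.0728
  σ(Q3,Q4) = 0.464 × 1.504 × 1.154 = 0.8053
σ²_T = Σσ²ᵢ + 2·Σσ_ij = 6.5055 + 2 × 4.0313 = 14.5681
α = (4/3)·(1 − 6.5055/14.5681) = 0.738

coefficient alpha = 0.738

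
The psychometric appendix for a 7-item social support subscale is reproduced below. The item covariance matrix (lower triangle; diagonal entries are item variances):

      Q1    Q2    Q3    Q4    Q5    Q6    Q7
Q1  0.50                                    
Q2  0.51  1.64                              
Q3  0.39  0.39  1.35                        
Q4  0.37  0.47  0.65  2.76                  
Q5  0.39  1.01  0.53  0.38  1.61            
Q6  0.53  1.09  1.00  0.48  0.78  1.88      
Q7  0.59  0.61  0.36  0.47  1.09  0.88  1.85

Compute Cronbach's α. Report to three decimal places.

Σσ²ᵢ = 0.50 + 1.64 + 1.35 + 2.76 + 1.61 + 1.88 + 1.85 = 11.59
Sum of off-diagonal covariances = 12.97
σ²_T = 11.59 + 2 × 12.97 = 37.53
α = (k/(k−1))·(1 − Σσ²ᵢ/σ²_T) = (7/6)·(1 − 11.59/37.53) = 0.806

Cronbach's α = 0.806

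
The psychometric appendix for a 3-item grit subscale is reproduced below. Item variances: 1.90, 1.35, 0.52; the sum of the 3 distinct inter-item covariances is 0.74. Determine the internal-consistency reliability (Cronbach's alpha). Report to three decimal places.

Σσᵢ² = 1.90 + 1.35 + 0.52 = 3.77
Sum of distinct covariances = 0.74
Var(T) = Σσᵢ² + 2·Σcov = 3.77 + 2 × 0.74 = 5.25
α = (3/2)·(1 − 3.77/5.25) = 0.423

α = 0.423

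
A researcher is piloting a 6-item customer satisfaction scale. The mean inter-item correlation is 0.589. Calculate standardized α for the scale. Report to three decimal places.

standardized α = 0.896

Standardized α = k·r̄ / (1 + (k−1)·r̄) = 6 × 0.589 / (1 + 5 × 0.589)
  = 3.5340 / 3.9450 = 0.896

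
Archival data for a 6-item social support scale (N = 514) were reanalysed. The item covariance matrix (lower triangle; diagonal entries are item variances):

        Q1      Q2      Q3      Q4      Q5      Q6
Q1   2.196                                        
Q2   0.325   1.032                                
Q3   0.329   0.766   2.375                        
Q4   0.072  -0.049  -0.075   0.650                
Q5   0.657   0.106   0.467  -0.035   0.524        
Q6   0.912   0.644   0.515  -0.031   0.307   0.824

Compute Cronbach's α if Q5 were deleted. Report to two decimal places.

Remaining items: Q1, Q2, Q3, Q4, Q6 (k = 5).
Σσᵢ² = 2.196 + 1.032 + 2.375 + 0.650 + 0.824 = 7.077
Var(T) = 7.077 + 2 × 3.408 = 13.893
α (item deleted) = (5/4)·(1 − 7.077/13.893) = 0.61

Cronbach's α = 0.61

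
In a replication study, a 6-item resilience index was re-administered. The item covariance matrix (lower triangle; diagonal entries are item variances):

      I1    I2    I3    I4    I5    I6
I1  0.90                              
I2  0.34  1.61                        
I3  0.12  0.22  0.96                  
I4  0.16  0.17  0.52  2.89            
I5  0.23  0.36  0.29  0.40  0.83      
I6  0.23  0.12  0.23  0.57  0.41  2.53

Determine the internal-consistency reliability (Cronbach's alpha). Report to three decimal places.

Cronbach's alpha = 0.568

ΣVar(i) = 0.90 + 1.61 + 0.96 + 2.89 + 0.83 + 2.53 = 9.72
Sum of off-diagonal covariances = 4.37
Var(T) = 9.72 + 2 × 4.37 = 18.46
α = (k/(k−1))·(1 − ΣVar(i)/Var(T)) = (6/5)·(1 − 9.72/18.46) = 0.568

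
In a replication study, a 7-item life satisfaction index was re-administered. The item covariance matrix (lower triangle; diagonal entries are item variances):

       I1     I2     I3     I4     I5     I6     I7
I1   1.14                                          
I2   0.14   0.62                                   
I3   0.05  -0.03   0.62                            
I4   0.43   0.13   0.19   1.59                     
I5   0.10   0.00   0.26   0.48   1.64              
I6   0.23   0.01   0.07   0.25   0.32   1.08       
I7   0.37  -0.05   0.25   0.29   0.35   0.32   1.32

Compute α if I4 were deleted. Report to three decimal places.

Remaining items: I1, I2, I3, I5, I6, I7 (k = 6).
Σσᵢ² = 1.14 + 0.62 + 0.62 + 1.64 + 1.08 + 1.32 = 6.42
Var(T) = 6.42 + 2 × 2.39 = 11.20
α (item deleted) = (6/5)·(1 − 6.42/11.20) = 0.512

α = 0.512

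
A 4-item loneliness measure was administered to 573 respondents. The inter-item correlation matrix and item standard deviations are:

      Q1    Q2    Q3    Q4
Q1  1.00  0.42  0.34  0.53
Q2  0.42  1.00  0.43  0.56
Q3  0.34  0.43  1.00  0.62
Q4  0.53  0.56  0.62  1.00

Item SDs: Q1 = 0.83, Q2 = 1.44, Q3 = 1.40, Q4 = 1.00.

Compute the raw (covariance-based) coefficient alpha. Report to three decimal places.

Σσ²ᵢ = 0.83² + 1.44² + 1.40² + 1.00² = 5.7225
Covariances σ_ij = r_ij · s_i · s_j:
  σ(Q1,Q2) = 0.42 × 0.83 × 1.44 = 0.5020
  σ(Q1,Q3) = 0.34 × 0.83 × 1.40 = 0.3951
  σ(Q1,Q4) = 0.53 × 0.83 × 1.00 = 0.4399
  σ(Q2,Q3) = 0.43 × 1.44 × 1.40 = 0.8669
  σ(Q2,Q4) = 0.56 × 1.44 × 1.00 = 0.8064
  σ(Q3,Q4) = 0.62 × 1.40 × 1.00 = 0.8680
σ²_T = Σσ²ᵢ + 2·Σσ_ij = 5.7225 + 2 × 3.8783 = 13.4791
α = (4/3)·(1 − 5.7225/13.4791) = 0.767

coefficient alpha = 0.767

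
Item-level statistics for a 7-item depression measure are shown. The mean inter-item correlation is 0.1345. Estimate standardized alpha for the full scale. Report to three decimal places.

standardized alpha = 0.521

Standardized α = k·r̄ / (1 + (k−1)·r̄) = 7 × 0.1345 / (1 + 6 × 0.1345)
  = 0.9415 / 1.8070 = 0.521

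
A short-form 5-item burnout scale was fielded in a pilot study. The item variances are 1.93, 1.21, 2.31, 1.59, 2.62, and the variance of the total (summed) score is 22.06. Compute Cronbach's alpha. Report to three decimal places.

Cronbach's alpha = 0.703

Σσ²ᵢ = 1.93 + 1.21 + 2.31 + 1.59 + 2.62 = 9.66
α = (k/(k−1))·(1 − Σσ²ᵢ/Var(T)) = (5/4)·(1 − 9.66/22.06) = 0.703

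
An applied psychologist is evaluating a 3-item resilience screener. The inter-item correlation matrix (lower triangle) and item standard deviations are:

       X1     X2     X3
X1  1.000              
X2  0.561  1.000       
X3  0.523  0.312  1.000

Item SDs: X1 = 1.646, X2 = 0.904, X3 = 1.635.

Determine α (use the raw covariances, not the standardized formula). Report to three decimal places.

α = 0.699

Σσ²ᵢ = 1.646² + 0.904² + 1.635² = 6.1998
Covariances σ_ij = r_ij · s_i · s_j:
  σ(X1,X2) = 0.561 × 1.646 × 0.904 = 0.8348
  σ(X1,X3) = 0.523 × 1.646 × 1.635 = 1.4075
  σ(X2,X3) = 0.312 × 0.904 × 1.635 = 0.4611
σ²_T = Σσ²ᵢ + 2·Σσ_ij = 6.1998 + 2 × 2.7034 = 11.6066
α = (3/2)·(1 − 6.1998/11.6066) = 0.699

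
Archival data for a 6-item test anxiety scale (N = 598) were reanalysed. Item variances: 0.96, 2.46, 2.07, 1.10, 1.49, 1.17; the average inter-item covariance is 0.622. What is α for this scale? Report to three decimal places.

α = 0.802

ΣVar(i) = 0.96 + 2.46 + 2.07 + 1.10 + 1.49 + 1.17 = 9.25
Sum of the 15 distinct covariances = 15 × 0.622 = 9.330
σ²_total = ΣVar(i) + 2·Σcov = 9.25 + 2 × 9.330 = 27.910
α = (6/5)·(1 − 9.25/27.910) = 0.802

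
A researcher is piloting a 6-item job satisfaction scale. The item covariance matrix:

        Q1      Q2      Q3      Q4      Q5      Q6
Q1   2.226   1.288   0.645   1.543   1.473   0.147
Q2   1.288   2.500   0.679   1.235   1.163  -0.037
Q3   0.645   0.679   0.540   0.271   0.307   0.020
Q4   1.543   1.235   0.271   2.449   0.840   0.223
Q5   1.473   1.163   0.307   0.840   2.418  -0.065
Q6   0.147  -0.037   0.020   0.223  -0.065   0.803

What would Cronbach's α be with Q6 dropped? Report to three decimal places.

Cronbach's α = 0.814

Remaining items: Q1, Q2, Q3, Q4, Q5 (k = 5).
Σσ²ᵢ = 2.226 + 2.500 + 0.540 + 2.449 + 2.418 = 10.133
Var(T) = 10.133 + 2 × 9.444 = 29.021
α (item deleted) = (5/4)·(1 − 10.133/29.021) = 0.814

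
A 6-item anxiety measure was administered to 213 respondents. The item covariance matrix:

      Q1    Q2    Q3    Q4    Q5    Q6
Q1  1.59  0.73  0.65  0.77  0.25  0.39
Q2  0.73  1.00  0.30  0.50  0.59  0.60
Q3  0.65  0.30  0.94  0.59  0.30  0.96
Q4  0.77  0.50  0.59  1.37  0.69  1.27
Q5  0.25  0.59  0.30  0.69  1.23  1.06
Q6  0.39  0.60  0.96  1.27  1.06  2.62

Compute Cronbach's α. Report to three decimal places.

Σσ²ᵢ = 1.59 + 1.00 + 0.94 + 1.37 + 1.23 + 2.62 = 8.75
Sum of the distinct covariances = 9.65
Var(T) = 8.75 + 2 × 9.65 = 28.05
α = (k/(k−1))·(1 − Σσ²ᵢ/Var(T)) = (6/5)·(1 − 8.75/28.05) = 0.826

Cronbach's α = 0.826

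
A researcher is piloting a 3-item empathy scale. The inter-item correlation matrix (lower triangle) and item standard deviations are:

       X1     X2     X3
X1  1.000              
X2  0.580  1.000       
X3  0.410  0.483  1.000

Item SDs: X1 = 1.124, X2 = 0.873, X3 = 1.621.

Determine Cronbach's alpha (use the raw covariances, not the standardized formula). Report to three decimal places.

Σσ²ᵢ = 1.124² + 0.873² + 1.621² = 4.6531
Covariances σ_ij = r_ij · s_i · s_j:
  σ(X1,X2) = 0.580 × 1.124 × 0.873 = 0.5691
  σ(X1,X3) = 0.410 × 1.124 × 1.621 = 0.7470
  σ(X2,X3) = 0.483 × 0.873 × 1.621 = 0.6835
σ²_T = Σσ²ᵢ + 2·Σσ_ij = 4.6531 + 2 × 1.9996 = 8.6523
α = (3/2)·(1 − 4.6531/8.6523) = 0.693

Cronbach's alpha = 0.693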